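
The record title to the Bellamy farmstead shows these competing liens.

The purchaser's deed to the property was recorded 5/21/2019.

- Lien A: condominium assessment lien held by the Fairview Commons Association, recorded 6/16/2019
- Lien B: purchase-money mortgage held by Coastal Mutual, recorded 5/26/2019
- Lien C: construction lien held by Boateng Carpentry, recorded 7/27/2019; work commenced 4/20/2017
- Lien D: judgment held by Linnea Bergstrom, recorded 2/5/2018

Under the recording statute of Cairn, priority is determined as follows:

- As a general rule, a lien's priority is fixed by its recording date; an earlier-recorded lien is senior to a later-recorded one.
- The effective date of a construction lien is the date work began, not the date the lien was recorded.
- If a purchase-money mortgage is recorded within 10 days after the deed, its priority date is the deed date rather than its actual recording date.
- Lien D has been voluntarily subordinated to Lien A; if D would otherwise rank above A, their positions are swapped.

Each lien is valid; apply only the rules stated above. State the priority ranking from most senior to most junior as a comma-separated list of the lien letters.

Effective dates: B was recorded within the 10-day window, so its effective date is the deed date 5/21/2019; C relates back to 4/20/2017 (work commenced).
Ordering by effective date: C (4/20/2017), D (2/5/2018), B (5/21/2019), A (6/16/2019).
The subordination applies — D was senior to A — so D and A swap.

C, A, B, D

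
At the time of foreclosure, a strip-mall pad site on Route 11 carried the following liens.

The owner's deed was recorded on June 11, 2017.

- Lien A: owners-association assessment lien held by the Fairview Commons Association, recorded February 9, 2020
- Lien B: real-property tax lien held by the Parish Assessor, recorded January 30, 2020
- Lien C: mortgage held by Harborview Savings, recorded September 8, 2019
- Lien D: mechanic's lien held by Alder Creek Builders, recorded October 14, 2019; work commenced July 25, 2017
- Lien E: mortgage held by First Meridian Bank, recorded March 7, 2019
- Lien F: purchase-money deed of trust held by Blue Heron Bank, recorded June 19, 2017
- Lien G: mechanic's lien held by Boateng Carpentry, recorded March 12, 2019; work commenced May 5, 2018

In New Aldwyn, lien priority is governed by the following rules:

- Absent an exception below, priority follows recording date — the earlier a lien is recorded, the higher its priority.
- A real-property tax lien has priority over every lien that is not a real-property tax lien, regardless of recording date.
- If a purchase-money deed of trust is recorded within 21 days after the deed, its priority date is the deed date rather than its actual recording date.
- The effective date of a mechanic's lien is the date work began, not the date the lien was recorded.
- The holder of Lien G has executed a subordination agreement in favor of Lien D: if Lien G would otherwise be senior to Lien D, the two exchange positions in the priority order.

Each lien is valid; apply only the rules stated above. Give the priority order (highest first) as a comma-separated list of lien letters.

B, F, D, G, E, C, A

First, effective dates: D relates back to July 25, 2017 (work commenced); F was recorded within the 21-day window, so its effective date is the deed date June 11, 2017; G's effective date is May 5, 2018, when work began.
B is a real-property tax lien and takes priority over every other lien.
The other liens, earliest effective date first: F (June 11, 2017), D (July 25, 2017), G (May 5, 2018), E (March 7, 2019), C (September 8, 2019), A (February 9, 2020).
G is already junior to D, so the subordination agreement changes nothing.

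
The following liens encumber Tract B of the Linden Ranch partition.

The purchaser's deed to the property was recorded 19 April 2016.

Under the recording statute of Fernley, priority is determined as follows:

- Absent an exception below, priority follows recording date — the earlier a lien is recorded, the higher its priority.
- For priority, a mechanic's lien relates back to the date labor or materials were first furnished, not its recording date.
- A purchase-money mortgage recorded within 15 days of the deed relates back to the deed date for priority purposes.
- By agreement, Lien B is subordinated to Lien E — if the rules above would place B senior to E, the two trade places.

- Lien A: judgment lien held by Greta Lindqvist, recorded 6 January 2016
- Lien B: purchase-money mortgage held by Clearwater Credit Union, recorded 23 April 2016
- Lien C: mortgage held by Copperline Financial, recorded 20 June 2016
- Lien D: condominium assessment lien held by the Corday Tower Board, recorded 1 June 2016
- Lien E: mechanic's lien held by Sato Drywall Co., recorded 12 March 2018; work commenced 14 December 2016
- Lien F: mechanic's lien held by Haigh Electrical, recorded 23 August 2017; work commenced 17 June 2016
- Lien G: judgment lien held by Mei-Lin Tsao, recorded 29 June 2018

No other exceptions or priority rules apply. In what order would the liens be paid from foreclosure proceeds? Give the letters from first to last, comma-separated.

A, E, D, F, C, B, G

First, effective dates: B's effective date is the deed date, 19 April 2016; E relates back to 14 December 2016 (work commenced); F's effective date is 17 June 2016, when work began.
Sorted by effective date: A (6 January 2016), B (19 April 2016), D (1 June 2016), F (17 June 2016), C (20 June 2016), E (14 December 2016), G (29 June 2018).
The subordination applies — B was senior to E — so B and E swap.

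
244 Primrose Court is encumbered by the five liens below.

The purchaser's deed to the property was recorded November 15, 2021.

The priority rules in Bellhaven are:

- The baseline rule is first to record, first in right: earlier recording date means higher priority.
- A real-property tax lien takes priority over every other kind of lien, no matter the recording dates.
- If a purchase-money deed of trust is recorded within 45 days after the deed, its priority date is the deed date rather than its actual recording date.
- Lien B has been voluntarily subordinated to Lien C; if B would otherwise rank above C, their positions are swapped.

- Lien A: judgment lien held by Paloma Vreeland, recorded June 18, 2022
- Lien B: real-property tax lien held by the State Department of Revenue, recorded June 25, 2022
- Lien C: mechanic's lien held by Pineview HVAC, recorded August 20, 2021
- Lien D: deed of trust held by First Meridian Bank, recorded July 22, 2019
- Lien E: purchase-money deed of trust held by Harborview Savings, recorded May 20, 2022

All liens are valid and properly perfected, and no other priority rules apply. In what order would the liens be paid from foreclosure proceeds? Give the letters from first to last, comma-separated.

Effective dates after the stated exceptions: E was recorded 186 days after the deed, outside the 45-day window, so it keeps its recording date.
B, as a real-property tax lien, has superpriority and ranks first.
Remaining liens by effective date: D (July 22, 2019), C (August 20, 2021), E (May 20, 2022), A (June 18, 2022).
B is senior to C before the subordination, so the two trade places.

C, D, B, E, A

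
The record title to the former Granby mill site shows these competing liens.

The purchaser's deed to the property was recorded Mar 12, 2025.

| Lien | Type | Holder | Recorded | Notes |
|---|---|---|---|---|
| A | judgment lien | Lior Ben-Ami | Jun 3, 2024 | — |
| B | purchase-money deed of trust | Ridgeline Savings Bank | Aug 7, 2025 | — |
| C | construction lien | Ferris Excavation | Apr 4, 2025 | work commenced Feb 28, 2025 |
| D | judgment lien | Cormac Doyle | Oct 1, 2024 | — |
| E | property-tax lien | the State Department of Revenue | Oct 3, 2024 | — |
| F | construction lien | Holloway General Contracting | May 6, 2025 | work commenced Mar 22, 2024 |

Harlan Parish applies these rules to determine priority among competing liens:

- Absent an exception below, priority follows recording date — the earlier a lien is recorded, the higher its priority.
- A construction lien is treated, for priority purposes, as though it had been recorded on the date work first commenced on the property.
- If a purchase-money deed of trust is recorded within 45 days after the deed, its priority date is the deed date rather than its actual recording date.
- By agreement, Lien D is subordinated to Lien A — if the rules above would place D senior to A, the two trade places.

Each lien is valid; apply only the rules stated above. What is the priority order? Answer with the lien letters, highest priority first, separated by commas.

F, A, D, E, C, B

Effective dates: B was recorded 148 days after the deed, outside the 45-day window, so it keeps its recording date; C is treated as recorded Feb 28, 2025, the work-commencement date; F's effective date is Mar 22, 2024, when work began.
By effective date, earliest first: F (Mar 22, 2024), A (Jun 3, 2024), D (Oct 1, 2024), E (Oct 3, 2024), C (Feb 28, 2025), B (Aug 7, 2025).
Since D is not senior to A, the subordination leaves the order unchanged.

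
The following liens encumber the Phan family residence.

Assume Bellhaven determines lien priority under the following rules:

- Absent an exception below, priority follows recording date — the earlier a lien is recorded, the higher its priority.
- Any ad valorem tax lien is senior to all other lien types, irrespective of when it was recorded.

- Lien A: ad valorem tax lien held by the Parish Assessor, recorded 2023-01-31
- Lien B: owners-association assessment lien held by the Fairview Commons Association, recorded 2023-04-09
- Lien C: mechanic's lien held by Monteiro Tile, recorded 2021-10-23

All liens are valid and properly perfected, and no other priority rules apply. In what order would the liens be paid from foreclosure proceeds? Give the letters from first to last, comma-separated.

A is an ad valorem tax lien, so it outranks all other liens regardless of date.
Ordering the rest by effective date: C (2021-10-23), B (2023-04-09).

A, C, B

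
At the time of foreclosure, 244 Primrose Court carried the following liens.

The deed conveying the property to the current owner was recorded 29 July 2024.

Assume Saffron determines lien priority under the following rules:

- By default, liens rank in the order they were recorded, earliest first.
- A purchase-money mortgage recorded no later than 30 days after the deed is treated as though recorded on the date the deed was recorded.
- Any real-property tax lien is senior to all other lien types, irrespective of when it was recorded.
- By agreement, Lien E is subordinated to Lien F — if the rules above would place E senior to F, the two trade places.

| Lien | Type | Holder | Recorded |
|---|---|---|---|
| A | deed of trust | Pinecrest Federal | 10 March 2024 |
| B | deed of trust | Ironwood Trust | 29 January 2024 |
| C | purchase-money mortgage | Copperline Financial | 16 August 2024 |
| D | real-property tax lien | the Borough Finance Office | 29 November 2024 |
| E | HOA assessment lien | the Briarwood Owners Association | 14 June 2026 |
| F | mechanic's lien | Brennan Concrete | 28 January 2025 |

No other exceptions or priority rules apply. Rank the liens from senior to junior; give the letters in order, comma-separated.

Effective dates: C's effective date is the deed date, 29 July 2024.
D, as a real-property tax lien, has superpriority and ranks first.
The other liens, earliest effective date first: B (29 January 2024), A (10 March 2024), C (29 July 2024), F (28 January 2025), E (14 June 2026).
Since E is not senior to F, the subordination leaves the order unchanged.

D, B, A, C, F, E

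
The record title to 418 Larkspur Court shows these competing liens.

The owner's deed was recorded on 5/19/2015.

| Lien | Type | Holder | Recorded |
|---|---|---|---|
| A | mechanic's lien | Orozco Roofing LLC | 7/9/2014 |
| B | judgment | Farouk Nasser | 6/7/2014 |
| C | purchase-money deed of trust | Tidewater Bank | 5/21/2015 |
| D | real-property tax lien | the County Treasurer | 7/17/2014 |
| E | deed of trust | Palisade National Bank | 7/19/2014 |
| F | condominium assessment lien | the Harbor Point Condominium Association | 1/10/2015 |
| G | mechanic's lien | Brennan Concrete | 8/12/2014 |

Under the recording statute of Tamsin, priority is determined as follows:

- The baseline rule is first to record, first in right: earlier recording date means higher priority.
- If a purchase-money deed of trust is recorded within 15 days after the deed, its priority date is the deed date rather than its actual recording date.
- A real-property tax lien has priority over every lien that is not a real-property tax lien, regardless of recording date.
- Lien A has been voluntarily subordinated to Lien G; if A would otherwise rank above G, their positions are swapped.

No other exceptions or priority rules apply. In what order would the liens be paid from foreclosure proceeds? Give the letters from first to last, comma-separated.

Effective dates: C was recorded within the 15-day window, so its effective date is the deed date 5/19/2015.
D is a real-property tax lien and takes priority over every other lien.
Among the remaining liens, by effective date: B (6/7/2014), A (7/9/2014), E (7/19/2014), G (8/12/2014), F (1/10/2015), C (5/19/2015).
A is senior to G before the subordination, so the two trade places.

D, B, G, E, A, F, C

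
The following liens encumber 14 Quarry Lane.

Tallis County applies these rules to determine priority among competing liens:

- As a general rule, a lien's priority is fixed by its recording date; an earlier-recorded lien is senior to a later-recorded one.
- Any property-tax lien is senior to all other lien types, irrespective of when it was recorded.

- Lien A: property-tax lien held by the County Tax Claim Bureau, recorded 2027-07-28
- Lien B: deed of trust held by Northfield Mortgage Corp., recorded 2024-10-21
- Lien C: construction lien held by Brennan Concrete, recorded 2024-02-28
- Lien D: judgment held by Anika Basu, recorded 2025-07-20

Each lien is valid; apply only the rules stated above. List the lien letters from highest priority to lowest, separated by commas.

A, C, B, D

A is a property-tax lien and takes priority over every other lien.
Remaining liens by effective date: C (2024-02-28), B (2024-10-21), D (2025-07-20).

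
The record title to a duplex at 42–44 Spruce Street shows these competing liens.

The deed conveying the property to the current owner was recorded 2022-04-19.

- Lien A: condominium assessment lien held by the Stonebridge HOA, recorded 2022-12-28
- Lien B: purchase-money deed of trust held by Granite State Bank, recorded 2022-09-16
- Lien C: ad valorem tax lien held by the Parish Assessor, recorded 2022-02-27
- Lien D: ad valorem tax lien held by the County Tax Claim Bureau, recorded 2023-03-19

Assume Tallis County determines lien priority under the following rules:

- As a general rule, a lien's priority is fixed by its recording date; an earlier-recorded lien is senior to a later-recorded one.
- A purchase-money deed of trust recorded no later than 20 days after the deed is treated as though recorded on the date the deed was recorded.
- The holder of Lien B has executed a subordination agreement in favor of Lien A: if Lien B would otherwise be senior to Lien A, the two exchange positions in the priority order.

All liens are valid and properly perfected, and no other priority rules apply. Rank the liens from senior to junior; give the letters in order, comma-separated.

C, A, B, D

Effective dates: B missed the 20-day window (150 days after the deed), so its recording date stands.
Sorted by effective date: C (2022-02-27), B (2022-09-16), A (2022-12-28), D (2023-03-19).
Because B would otherwise rank above A, the subordination swaps them.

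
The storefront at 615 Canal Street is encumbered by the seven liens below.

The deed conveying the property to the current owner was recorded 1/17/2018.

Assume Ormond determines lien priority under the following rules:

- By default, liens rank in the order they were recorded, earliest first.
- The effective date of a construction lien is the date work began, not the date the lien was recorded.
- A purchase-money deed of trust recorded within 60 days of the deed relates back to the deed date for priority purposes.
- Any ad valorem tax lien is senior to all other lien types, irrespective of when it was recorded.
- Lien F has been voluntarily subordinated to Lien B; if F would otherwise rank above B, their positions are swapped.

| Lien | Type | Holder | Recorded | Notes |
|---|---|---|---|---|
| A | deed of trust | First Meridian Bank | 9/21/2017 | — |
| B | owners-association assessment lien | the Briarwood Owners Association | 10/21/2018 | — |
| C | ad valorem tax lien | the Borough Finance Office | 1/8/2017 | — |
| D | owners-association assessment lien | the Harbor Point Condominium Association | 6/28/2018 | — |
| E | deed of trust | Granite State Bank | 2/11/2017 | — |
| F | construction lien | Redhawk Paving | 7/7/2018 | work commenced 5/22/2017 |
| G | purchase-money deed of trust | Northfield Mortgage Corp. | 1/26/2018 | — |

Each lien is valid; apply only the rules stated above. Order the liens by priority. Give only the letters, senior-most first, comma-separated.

C, E, B, A, G, D, F

Effective dates after the stated exceptions: F is treated as recorded 5/22/2017, the work-commencement date; G's effective date is the deed date, 1/17/2018.
C is an ad valorem tax lien and takes priority over every other lien.
Ordering the rest by effective date: E (2/11/2017), F (5/22/2017), A (9/21/2017), G (1/17/2018), D (6/28/2018), B (10/21/2018).
F is senior to B before the subordination, so the two trade places.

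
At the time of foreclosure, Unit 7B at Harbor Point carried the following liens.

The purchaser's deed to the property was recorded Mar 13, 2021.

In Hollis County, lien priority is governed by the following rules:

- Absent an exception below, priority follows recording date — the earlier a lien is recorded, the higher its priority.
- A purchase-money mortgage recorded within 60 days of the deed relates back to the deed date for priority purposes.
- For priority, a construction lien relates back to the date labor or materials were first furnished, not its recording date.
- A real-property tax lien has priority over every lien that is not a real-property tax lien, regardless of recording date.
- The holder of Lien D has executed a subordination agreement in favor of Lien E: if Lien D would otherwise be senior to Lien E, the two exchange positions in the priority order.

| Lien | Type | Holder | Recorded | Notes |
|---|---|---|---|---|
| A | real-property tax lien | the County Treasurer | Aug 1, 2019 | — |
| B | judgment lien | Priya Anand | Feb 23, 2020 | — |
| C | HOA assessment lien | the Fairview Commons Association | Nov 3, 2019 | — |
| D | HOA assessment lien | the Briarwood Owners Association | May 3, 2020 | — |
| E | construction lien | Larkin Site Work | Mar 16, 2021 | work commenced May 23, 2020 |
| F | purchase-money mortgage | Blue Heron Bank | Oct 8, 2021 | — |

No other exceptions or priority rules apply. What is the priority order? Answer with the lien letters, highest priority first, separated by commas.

A, C, B, E, D, F

First, effective dates: E's effective date is May 23, 2020, when work began; F was recorded 209 days after the deed — beyond 60 days — so no relation-back applies.
A is a real-property tax lien and takes priority over every other lien.
The other liens, earliest effective date first: C (Nov 3, 2019), B (Feb 23, 2020), D (May 3, 2020), E (May 23, 2020), F (Oct 8, 2021).
The subordination applies — D was senior to E — so D and E swap.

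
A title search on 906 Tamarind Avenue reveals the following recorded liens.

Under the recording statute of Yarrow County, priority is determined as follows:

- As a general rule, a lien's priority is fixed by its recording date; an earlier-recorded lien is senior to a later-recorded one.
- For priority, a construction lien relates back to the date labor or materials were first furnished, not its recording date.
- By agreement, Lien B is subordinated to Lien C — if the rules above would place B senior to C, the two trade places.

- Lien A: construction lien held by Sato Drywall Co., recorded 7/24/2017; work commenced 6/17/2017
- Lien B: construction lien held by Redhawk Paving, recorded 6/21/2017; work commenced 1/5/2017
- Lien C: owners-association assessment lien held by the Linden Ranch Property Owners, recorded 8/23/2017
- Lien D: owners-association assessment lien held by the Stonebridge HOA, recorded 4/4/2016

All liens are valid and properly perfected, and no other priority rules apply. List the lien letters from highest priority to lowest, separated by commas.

D, C, A, B

Adjusting effective dates: A's effective date is 6/17/2017, when work began; B's effective date is 1/5/2017, when work began.
Ordering by effective date: D (4/4/2016), B (1/5/2017), A (6/17/2017), C (8/23/2017).
B would otherwise be senior to C, so under the subordination agreement B and C exchange positions.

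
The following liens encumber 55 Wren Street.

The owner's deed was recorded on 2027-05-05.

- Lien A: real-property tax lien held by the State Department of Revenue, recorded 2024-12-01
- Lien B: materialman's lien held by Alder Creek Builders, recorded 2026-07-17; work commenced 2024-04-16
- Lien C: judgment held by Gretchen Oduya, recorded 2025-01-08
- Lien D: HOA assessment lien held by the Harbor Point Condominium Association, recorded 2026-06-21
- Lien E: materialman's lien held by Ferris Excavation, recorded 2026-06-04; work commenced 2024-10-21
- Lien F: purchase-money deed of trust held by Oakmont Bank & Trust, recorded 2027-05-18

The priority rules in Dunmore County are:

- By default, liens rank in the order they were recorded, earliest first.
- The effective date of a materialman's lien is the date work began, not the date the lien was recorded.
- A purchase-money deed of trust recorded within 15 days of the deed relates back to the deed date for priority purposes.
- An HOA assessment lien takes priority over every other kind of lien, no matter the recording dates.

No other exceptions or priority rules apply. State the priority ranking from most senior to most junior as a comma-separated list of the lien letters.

D, B, E, A, C, F

Effective dates: B is treated as recorded 2024-04-16, the work-commencement date; E is treated as recorded 2024-10-21, the work-commencement date; F relates back to the deed date 2027-05-05.
D is an HOA assessment lien, so it outranks all other liens regardless of date.
Among the remaining liens, by effective date: B (2024-04-16), E (2024-10-21), A (2024-12-01), C (2025-01-08), F (2027-05-05).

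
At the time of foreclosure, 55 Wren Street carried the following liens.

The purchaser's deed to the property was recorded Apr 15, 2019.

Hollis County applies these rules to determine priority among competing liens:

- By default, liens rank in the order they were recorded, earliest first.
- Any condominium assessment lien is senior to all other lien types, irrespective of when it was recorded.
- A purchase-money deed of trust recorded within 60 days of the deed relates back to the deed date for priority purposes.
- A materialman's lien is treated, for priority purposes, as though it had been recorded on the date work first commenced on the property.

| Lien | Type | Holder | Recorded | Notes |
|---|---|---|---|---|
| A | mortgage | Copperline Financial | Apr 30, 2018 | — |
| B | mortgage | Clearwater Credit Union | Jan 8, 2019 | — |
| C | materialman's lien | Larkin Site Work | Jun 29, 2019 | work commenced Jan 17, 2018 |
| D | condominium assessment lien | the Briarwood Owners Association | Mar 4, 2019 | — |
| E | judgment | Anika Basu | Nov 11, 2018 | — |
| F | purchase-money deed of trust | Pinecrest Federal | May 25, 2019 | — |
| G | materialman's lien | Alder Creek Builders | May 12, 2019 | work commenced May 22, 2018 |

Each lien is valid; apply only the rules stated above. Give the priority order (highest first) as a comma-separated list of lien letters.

Effective dates after the stated exceptions: C is treated as recorded Jan 17, 2018, the work-commencement date; F relates back to the deed date Apr 15, 2019; G's effective date is May 22, 2018, when work began.
As a condominium assessment lien, D is senior to every other lien.
The other liens, earliest effective date first: C (Jan 17, 2018), A (Apr 30, 2018), G (May 22, 2018), E (Nov 11, 2018), B (Jan 8, 2019), F (Apr 15, 2019).

D, C, A, G, E, B, F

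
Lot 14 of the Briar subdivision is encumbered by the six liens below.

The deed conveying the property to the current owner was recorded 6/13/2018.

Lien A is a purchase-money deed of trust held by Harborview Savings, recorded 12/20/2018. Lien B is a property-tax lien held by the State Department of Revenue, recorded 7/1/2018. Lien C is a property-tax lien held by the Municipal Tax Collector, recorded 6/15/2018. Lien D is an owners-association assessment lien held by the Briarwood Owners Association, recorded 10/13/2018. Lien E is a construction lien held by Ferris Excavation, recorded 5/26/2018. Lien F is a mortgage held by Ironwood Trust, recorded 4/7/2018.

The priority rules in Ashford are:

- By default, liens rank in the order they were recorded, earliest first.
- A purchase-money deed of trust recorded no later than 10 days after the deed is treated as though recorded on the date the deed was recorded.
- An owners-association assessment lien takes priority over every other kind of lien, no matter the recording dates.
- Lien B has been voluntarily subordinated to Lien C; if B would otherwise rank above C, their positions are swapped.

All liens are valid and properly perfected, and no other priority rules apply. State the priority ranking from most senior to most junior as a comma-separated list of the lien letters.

D, F, E, C, B, A

Adjusting effective dates: A was recorded 190 days after the deed, outside the 10-day window, so it keeps its recording date.
D is an owners-association assessment lien and takes priority over every other lien.
Among the remaining liens, by effective date: F (4/7/2018), E (5/26/2018), C (6/15/2018), B (7/1/2018), A (12/20/2018).
B already ranks below C; the subordination has no effect.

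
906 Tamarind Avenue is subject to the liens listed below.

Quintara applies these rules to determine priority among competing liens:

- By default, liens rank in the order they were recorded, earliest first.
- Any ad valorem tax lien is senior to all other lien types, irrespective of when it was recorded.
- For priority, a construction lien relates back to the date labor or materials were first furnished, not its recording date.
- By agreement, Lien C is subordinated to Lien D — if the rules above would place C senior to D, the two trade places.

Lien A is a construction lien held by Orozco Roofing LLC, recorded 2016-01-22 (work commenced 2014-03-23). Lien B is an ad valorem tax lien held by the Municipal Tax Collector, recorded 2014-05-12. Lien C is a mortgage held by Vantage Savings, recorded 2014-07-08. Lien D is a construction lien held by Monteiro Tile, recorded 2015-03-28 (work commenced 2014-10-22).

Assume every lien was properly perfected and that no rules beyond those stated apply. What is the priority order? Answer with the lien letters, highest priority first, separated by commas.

Effective dates after the stated exceptions: A is treated as recorded 2014-03-23, the work-commencement date; D relates back to 2014-10-22 (work commenced).
B, as an ad valorem tax lien, has superpriority and ranks first.
Ordering the rest by effective date: A (2014-03-23), C (2014-07-08), D (2014-10-22).
The subordination applies — C was senior to D — so C and D swap.

B, A, D, C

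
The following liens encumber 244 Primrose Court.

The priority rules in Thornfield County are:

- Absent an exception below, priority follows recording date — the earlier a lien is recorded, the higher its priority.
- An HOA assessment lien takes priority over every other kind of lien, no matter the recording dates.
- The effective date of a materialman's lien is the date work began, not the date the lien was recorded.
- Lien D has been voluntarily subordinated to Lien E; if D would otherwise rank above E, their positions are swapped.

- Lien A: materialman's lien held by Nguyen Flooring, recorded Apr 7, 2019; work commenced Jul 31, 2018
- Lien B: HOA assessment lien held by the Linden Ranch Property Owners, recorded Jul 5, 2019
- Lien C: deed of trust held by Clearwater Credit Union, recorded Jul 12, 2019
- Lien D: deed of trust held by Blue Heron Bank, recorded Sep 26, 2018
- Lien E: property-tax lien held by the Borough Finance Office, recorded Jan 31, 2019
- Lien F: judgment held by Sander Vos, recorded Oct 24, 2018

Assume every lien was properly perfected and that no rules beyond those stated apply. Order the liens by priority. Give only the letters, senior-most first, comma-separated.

B, A, E, F, D, C

First, effective dates: A is treated as recorded Jul 31, 2018, the work-commencement date.
B is an HOA assessment lien, so it outranks all other liens regardless of date.
The other liens, earliest effective date first: A (Jul 31, 2018), D (Sep 26, 2018), F (Oct 24, 2018), E (Jan 31, 2019), C (Jul 12, 2019).
Because D would otherwise rank above E, the subordination swaps them.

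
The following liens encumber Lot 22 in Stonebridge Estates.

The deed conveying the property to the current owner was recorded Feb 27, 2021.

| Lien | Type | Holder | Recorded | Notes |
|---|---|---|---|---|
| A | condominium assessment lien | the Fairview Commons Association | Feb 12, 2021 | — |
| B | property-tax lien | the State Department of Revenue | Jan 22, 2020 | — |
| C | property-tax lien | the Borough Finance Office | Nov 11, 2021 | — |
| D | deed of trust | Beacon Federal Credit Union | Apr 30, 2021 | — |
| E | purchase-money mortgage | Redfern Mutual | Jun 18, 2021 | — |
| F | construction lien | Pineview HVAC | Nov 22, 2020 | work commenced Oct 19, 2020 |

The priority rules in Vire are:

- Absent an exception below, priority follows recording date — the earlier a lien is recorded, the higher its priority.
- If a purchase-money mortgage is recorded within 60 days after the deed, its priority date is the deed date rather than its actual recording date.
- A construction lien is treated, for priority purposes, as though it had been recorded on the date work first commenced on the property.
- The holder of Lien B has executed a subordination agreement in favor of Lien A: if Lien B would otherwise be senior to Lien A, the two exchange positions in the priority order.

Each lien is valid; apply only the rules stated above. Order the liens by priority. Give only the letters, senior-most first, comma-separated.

A, F, B, D, E, C

Effective dates: E was recorded 111 days after the deed, outside the 60-day window, so it keeps its recording date; F relates back to Oct 19, 2020 (work commenced).
By effective date, earliest first: B (Jan 22, 2020), F (Oct 19, 2020), A (Feb 12, 2021), D (Apr 30, 2021), E (Jun 18, 2021), C (Nov 11, 2021).
B is senior to A before the subordination, so the two trade places.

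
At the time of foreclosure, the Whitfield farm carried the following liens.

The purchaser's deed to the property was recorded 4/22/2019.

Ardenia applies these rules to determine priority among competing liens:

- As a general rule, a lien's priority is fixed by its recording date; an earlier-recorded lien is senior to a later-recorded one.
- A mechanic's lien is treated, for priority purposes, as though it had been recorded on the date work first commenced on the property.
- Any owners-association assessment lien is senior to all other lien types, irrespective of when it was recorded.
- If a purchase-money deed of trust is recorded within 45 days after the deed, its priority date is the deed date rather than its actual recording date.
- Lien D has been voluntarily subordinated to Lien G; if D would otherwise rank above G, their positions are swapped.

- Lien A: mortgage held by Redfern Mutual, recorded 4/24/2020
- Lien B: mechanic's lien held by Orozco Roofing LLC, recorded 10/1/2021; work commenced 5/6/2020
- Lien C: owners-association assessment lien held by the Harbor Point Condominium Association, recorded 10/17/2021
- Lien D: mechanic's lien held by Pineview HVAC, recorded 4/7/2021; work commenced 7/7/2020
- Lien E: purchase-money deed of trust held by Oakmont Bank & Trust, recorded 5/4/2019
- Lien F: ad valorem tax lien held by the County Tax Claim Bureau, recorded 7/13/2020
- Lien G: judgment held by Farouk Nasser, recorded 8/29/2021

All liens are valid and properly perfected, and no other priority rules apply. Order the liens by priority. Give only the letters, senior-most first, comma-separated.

C, E, A, B, G, F, D

Adjusting effective dates: B's effective date is 5/6/2020, when work began; D relates back to 7/7/2020 (work commenced); E relates back to the deed date 4/22/2019.
C is an owners-association assessment lien, so it outranks all other liens regardless of date.
Among the remaining liens, by effective date: E (4/22/2019), A (4/24/2020), B (5/6/2020), D (7/7/2020), F (7/13/2020), G (8/29/2021).
The subordination applies — D was senior to G — so D and G swap.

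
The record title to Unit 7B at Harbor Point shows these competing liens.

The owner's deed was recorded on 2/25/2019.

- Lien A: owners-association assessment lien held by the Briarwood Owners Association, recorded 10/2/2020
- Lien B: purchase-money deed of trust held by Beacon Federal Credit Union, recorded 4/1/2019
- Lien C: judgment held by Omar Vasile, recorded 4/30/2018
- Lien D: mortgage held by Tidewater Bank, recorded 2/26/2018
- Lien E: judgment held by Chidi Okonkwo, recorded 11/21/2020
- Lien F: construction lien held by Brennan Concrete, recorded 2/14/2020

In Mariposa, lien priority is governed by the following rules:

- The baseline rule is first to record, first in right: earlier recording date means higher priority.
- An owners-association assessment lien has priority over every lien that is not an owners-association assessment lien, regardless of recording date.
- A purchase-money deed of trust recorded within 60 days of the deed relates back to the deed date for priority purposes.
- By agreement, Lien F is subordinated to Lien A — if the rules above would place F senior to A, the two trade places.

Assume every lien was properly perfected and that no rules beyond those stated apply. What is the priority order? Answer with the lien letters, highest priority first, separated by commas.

A, D, C, B, F, E

Effective dates: B was recorded within the 60-day window, so its effective date is the deed date 2/25/2019.
A, as an owners-association assessment lien, has superpriority and ranks first.
Among the remaining liens, by effective date: D (2/26/2018), C (4/30/2018), B (2/25/2019), F (2/14/2020), E (11/21/2020).
F is already junior to A, so the subordination agreement changes nothing.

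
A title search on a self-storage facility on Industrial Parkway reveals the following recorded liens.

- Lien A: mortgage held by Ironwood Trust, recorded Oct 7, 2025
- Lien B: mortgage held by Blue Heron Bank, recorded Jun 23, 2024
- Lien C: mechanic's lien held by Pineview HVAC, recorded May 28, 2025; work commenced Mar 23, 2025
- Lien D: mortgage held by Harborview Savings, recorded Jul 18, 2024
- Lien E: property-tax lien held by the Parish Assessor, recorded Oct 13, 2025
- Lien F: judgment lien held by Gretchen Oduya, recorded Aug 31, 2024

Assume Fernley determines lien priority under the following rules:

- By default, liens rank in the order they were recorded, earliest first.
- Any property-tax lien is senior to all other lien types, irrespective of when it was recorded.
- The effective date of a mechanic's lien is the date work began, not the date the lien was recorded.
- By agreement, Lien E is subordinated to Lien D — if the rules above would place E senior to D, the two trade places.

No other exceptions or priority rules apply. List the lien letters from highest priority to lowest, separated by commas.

Adjusting effective dates: C is treated as recorded Mar 23, 2025, the work-commencement date.
E is a property-tax lien, so it outranks all other liens regardless of date.
Remaining liens by effective date: B (Jun 23, 2024), D (Jul 18, 2024), F (Aug 31, 2024), C (Mar 23, 2025), A (Oct 7, 2025).
E would otherwise be senior to D, so under the subordination agreement E and D exchange positions.

D, B, E, F, C, A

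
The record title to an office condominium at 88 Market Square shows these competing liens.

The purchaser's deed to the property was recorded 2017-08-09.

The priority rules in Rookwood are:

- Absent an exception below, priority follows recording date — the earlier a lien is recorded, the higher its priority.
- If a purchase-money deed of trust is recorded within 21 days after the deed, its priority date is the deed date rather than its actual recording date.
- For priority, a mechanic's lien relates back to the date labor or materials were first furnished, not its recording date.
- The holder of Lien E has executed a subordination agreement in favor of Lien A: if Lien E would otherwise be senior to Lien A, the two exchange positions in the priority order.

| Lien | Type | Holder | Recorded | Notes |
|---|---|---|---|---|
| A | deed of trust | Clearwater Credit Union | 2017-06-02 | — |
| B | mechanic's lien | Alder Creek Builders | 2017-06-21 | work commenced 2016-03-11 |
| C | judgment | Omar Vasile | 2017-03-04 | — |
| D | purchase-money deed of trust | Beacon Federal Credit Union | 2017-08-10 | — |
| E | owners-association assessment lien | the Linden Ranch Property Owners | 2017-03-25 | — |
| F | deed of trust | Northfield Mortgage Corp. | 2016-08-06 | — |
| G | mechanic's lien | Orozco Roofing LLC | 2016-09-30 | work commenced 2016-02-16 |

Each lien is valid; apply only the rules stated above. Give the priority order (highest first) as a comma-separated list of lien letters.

G, B, F, C, A, E, D

Effective dates: B's effective date is 2016-03-11, when work began; D was recorded within the 21-day window, so its effective date is the deed date 2017-08-09; G is treated as recorded 2016-02-16, the work-commencement date.
Ordering by effective date: G (2016-02-16), B (2016-03-11), F (2016-08-06), C (2017-03-04), E (2017-03-25), A (2017-06-02), D (2017-08-09).
E is senior to A before the subordination, so the two trade places.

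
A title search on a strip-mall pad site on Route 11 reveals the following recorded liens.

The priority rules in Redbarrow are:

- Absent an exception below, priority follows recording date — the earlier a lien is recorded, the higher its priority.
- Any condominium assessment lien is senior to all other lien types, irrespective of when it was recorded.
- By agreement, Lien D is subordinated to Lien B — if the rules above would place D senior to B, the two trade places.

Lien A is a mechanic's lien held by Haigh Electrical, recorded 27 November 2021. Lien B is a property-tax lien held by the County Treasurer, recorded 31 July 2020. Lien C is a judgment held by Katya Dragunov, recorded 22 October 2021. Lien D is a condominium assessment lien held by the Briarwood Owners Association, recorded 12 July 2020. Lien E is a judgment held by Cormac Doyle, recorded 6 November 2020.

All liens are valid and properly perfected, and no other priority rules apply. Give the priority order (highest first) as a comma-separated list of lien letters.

D is a condominium assessment lien, so it outranks all other liens regardless of date.
The other liens, earliest effective date first: B (31 July 2020), E (6 November 2020), C (22 October 2021), A (27 November 2021).
D would otherwise be senior to B, so under the subordination agreement D and B exchange positions.

B, D, E, C, A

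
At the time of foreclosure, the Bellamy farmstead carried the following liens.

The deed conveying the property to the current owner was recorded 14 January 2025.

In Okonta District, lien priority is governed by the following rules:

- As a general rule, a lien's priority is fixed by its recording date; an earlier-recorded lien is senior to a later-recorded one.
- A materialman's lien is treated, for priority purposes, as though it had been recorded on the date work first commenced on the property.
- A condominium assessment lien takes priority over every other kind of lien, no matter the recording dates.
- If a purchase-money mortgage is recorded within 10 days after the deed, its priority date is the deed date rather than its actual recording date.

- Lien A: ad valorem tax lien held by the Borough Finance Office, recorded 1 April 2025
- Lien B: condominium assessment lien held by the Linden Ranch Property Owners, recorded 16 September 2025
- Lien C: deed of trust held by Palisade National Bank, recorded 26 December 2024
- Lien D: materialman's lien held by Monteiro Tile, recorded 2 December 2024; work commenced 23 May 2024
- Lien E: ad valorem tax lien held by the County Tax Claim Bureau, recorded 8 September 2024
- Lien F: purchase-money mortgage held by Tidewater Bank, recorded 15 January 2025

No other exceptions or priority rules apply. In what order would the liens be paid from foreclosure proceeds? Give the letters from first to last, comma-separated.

Adjusting effective dates: D's effective date is 23 May 2024, when work began; F relates back to the deed date 14 January 2025.
As a condominium assessment lien, B is senior to every other lien.
Ordering the rest by effective date: D (23 May 2024), E (8 September 2024), C (26 December 2024), F (14 January 2025), A (1 April 2025).

B, D, E, C, F, A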